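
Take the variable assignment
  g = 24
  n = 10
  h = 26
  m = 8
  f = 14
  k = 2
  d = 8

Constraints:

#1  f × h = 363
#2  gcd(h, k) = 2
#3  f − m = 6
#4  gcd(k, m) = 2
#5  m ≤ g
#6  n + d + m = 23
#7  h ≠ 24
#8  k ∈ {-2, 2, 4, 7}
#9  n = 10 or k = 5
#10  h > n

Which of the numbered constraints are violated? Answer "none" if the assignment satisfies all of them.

Constraints 1 and 6 are violated.

#1 f × h = 14 × 26 = 364, not 363 — violated.
#2 gcd(26, 2) = 2 — OK.
#3 f − m = 14 − 8 = 6 — OK.
#4 gcd(2, 8) = 2 — OK.
#5 m = 8, g = 24; 8 ≤ 24 — OK.
#6 n + d + m = 10 + 8 + 8 = 26, not 23 — violated.
#7 h = 26, and 26 ≠ 24 — OK.
#8 k = 2 is in {-2, 2, 4, 7} — OK.
#9 n = 10 = 10 (first disjunct) — OK.
#10 h = 26, n = 10; 26 > 10 — OK.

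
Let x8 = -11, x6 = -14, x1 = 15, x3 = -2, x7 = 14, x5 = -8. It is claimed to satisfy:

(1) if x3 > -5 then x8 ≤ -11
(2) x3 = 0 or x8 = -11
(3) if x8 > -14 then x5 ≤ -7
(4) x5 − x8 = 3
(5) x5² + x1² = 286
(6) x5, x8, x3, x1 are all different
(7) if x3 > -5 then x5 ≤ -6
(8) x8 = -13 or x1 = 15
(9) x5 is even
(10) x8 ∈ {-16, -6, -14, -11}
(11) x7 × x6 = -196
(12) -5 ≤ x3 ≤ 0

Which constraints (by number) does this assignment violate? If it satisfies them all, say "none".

Constraint 5 is violated.

(1) x3 = -2 > -5, so we need x8 ≤ -11; x8 = -11 ≤ -11 — holds.
(2) x3 = -2 ≠ 0, but x8 = -11 = -11 (second disjunct) — holds.
(3) x8 = -11 > -14, so we need x5 ≤ -7; x5 = -8 ≤ -7 — holds.
(4) x5 − x8 = -8 − (-11) = 3 — holds.
(5) x5² + x1² = (-8)² + 15² = 64 + 225 = 289, not 286 — does not hold.
(6) values -8, -11, -2, 15 are pairwise distinct — holds.
(7) x3 = -2 > -5, so we need x5 ≤ -6; x5 = -8 ≤ -6 — holds.
(8) x8 = -11 ≠ -13, but x1 = 15 = 15 (second disjunct) — holds.
(9) x5 = -8 is even — holds.
(10) x8 = -11 is in {-16, -6, -14, -11} — holds.
(11) x7 × x6 = 14 × (-14) = -196 — holds.
(12) x3 = -2 lies in [-5, 0] — holds.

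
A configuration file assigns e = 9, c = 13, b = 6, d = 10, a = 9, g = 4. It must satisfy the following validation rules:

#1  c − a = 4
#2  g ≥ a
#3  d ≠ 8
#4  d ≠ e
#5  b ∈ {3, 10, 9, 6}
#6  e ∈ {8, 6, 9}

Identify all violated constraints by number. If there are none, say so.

#1 c − a = 13 − 9 = 4  ✓
#2 g = 4, a = 9; 4 < 9 (want ≥)  ✗
#3 d = 10, and 10 ≠ 8  ✓
#4 d = 10, e = 9; distinct  ✓
#5 b = 6 is in {3, 10, 9, 6}  ✓
#6 e = 9 is in {8, 6, 9}  ✓

Constraint 2 is violated.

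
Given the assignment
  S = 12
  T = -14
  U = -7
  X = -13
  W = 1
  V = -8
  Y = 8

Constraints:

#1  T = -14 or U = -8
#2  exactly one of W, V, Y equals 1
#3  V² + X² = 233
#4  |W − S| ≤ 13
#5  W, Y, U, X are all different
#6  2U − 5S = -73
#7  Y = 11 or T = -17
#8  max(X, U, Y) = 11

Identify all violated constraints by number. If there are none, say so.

#1 T = -14 = -14 (first disjunct) — satisfied.
#2 W=1, V=-8, Y=8; 1 of them equals 1 — satisfied.
#3 V² + X² = (-8)² + (-13)² = 64 + 169 = 233 — satisfied.
#4 |1 − 12| = 11; 11 ≤ 13 — satisfied.
#5 values 1, 8, -7, -13 are pairwise distinct — satisfied.
#6 2U − 5S = 2(-7) − 5(12) = -74, not -73 — violated.
#7 Y = 8 ≠ 11 and T = -14 ≠ -17; both disjuncts false — violated.
#8 max(-13, -7, 8) = 8, not 11 — violated.

No — constraints 6, 7, 8 are not satisfied.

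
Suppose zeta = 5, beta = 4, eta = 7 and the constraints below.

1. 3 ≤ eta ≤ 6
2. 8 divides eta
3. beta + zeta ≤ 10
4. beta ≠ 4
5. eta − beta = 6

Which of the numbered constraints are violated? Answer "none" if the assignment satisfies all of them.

Violated: 1, 2, 4, and 5.

1. eta = 7 is outside [3, 6]  no
2. 7 = 8×0 + 7, so 8 does not divide 7  no
3. beta + zeta = 4 + 5 = 9; 9 ≤ 10  yes
4. beta = 4, but 4 is required to differ  no
5. eta − beta = 7 − 4 = 3, not 6  no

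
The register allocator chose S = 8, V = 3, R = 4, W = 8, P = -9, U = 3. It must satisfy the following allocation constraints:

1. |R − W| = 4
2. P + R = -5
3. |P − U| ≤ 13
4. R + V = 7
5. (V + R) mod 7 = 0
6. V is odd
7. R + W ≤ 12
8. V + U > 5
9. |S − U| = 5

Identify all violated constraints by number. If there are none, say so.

None — every constraint holds.

1. |4 − 8| = 4  holds
2. P + R = -9 + 4 = -5  holds
3. |-9 − 3| = 12; 12 ≤ 13  holds
4. R + V = 4 + 3 = 7  holds
5. V + R = 7; 7 mod 7 = 0  holds
6. V = 3 is odd  holds
7. R + W = 4 + 8 = 12; 12 ≤ 12  holds
8. V + U = 3 + 3 = 6; 6 > 5  holds
9. |8 − 3| = 5  holds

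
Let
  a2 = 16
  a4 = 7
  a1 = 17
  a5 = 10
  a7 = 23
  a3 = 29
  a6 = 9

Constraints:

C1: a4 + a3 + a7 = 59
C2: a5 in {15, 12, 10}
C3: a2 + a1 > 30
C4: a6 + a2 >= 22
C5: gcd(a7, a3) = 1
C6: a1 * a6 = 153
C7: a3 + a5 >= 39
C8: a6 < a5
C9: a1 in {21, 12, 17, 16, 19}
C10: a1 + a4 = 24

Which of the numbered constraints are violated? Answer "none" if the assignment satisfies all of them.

C1: a4 + a3 + a7 = 7 + 29 + 23 = 59  holds
C2: a5 = 10 is in {15, 12, 10}  holds
C3: a2 + a1 = 16 + 17 = 33; 33 > 30  holds
C4: a6 + a2 = 9 + 16 = 25; 25 ≥ 22  holds
C5: gcd(23, 29) = 1  holds
C6: a1 * a6 = 17 * 9 = 153  holds
C7: a3 + a5 = 29 + 10 = 39; 39 ≥ 39  holds
C8: a6 = 9, a5 = 10; 9 < 10  holds
C9: a1 = 17 is in {21, 12, 17, 16, 19}  holds
C10: a1 + a4 = 17 + 7 = 24  holds

All constraints are satisfied.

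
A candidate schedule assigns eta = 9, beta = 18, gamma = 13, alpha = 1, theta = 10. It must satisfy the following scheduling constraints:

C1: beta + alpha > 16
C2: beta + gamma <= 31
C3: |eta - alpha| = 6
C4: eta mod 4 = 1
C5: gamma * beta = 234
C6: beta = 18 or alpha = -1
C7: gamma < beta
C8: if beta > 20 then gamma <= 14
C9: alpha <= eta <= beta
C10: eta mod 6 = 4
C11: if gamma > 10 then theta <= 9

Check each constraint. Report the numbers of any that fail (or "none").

Constraints 3, 10, and 11 are violated.

C1: beta + alpha = 18 + 1 = 19; 19 > 16  holds
C2: beta + gamma = 18 + 13 = 31; 31 ≤ 31  holds
C3: |9 - 1| = 8, not 6  fails
C4: 9 mod 4 = 1  holds
C5: gamma * beta = 13 * 18 = 234  holds
C6: beta = 18 = 18 (first disjunct)  holds
C7: gamma = 13, beta = 18; 13 < 18  holds
C8: beta = 18, not > 20; antecedent false, conditional vacuously true  holds
C9: values 1 <= 9 <= 18  holds
C10: 9 mod 6 = 3, not 4  fails
C11: gamma = 13 > 10, so we need theta ≤ 9; but theta = 10 > 9  fails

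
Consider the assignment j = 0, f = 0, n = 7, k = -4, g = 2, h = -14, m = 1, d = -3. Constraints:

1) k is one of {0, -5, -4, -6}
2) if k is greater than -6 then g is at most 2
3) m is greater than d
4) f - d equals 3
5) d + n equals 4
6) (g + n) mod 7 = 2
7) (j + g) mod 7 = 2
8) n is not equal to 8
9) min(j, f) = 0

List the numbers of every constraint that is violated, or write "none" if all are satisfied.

1) k = -4 is in {0, -5, -4, -6}  ✓
2) k = -4 > -6, so we need g ≤ 2; g = 2 ≤ 2  ✓
3) m = 1, d = -3; 1 > -3  ✓
4) f - d = 0 - (-3) = 3  ✓
5) d + n = -3 + 7 = 4  ✓
6) g + n = 9; 9 mod 7 = 2  ✓
7) j + g = 2; 2 mod 7 = 2  ✓
8) n = 7, and 7 ≠ 8  ✓
9) min(0, 0) = 0  ✓

Yes — all constraints hold.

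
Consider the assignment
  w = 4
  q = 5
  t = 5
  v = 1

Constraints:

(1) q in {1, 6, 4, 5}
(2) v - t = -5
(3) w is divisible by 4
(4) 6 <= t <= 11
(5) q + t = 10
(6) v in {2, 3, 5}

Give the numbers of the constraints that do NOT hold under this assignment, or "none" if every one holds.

(1) q = 5 is in {1, 6, 4, 5}  holds
(2) v - t = 1 - 5 = -4, not -5  fails
(3) 4 / 4 = 1, so 4 divides 4  holds
(4) t = 5 is outside [6, 11]  fails
(5) q + t = 5 + 5 = 10  holds
(6) v = 1 is not in {2, 3, 5}  fails

Constraints 2, 4, and 6 are violated.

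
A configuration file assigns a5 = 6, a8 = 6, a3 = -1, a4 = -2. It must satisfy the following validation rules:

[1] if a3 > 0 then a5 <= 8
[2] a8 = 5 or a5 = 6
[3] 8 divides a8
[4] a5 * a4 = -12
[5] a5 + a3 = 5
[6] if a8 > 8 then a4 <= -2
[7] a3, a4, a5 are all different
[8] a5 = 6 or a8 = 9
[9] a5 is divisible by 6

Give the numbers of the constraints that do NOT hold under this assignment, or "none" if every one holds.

[1] a3 = -1, not > 0; antecedent false, conditional vacuously true — holds.
[2] a8 = 6 ≠ 5, but a5 = 6 = 6 (second disjunct) — holds.
[3] 6 = 8*0 + 6, so 8 does not divide 6 — does not hold.
[4] a5 * a4 = 6 * (-2) = -12 — holds.
[5] a5 + a3 = 6 + (-1) = 5 — holds.
[6] a8 = 6, not > 8; antecedent false, conditional vacuously true — holds.
[7] values -1, -2, 6 are pairwise distinct — holds.
[8] a5 = 6 = 6 (first disjunct) — holds.
[9] 6 / 6 = 1, so 6 divides 6 — holds.

The assignment fails constraint 3.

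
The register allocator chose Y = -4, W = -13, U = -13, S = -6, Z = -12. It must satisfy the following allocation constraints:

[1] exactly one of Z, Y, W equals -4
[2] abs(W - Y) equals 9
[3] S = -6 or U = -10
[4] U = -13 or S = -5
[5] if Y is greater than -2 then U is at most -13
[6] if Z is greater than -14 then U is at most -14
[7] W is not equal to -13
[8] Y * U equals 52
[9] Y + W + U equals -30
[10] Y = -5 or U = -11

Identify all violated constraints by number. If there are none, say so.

[1] Z=-12, Y=-4, W=-13; 1 of them equals -4 — satisfied.
[2] abs(-13 - (-4)) = 9 — satisfied.
[3] S = -6 = -6 (first disjunct) — satisfied.
[4] U = -13 = -13 (first disjunct) — satisfied.
[5] Y = -4, not > -2; antecedent false, conditional vacuously true — satisfied.
[6] Z = -12 > -14, so we need U ≤ -14; but U = -13 > -14 — violated.
[7] W = -13, but -13 is required to differ — violated.
[8] Y * U = -4 * (-13) = 52 — satisfied.
[9] Y + W + U = -4 + (-13) + (-13) = -30 — satisfied.
[10] Y = -4 ≠ -5 and U = -13 ≠ -11; both disjuncts false — violated.

Constraints 6, 7, and 10 are violated.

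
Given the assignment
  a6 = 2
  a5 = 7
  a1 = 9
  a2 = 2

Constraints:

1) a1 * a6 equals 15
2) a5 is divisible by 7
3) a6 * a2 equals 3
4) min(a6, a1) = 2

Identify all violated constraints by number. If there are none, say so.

1) a1 * a6 = 9 * 2 = 18, not 15  false
2) 7 / 7 = 1, so 7 divides 7  true
3) a6 * a2 = 2 * 2 = 4, not 3  false
4) min(2, 9) = 2  true

Violated: 1, 3.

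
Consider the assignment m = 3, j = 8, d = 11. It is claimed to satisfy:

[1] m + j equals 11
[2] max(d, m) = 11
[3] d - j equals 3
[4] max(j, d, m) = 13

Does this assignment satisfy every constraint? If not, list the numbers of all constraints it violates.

[1] m + j = 3 + 8 = 11  holds
[2] max(11, 3) = 11  holds
[3] d - j = 11 - 8 = 3  holds
[4] max(8, 11, 3) = 11, not 13  fails

Constraint 4 does not hold.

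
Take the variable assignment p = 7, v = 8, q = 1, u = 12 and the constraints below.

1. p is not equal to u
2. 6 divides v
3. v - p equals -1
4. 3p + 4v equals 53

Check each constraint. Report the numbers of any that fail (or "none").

1. p = 7, u = 12; distinct — holds.
2. 8 = 6*1 + 2, so 6 does not divide 8 — does not hold.
3. v - p = 8 - 7 = 1, not -1 — does not hold.
4. 3p + 4v = 3(7) + 4(8) = 53 — holds.

Violated: 2 and 3.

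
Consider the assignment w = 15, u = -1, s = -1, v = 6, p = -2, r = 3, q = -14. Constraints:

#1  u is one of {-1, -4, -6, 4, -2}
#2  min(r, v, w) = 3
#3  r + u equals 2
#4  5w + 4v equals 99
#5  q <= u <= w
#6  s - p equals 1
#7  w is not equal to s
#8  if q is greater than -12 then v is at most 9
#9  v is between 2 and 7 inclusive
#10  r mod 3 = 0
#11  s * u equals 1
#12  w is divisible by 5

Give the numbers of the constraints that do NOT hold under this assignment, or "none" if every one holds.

#1 u = -1 is in {-1, -4, -6, 4, -2}  ✔
#2 min(3, 6, 15) = 3  ✔
#3 r + u = 3 + (-1) = 2  ✔
#4 5w + 4v = 5(15) + 4(6) = 99  ✔
#5 values -14 <= -1 <= 15  ✔
#6 s - p = -1 - (-2) = 1  ✔
#7 w = 15, s = -1; distinct  ✔
#8 q = -14, not > -12; antecedent false, conditional vacuously true  ✔
#9 v = 6 lies in [2, 7]  ✔
#10 3 mod 3 = 0  ✔
#11 s * u = -1 * (-1) = 1  ✔
#12 15 / 5 = 3, so 5 divides 15  ✔

The assignment satisfies every constraint.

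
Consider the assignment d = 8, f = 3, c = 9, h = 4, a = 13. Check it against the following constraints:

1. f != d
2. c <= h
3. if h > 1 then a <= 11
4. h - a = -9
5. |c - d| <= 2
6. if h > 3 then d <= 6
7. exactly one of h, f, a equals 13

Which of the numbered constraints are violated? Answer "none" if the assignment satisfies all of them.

1. f = 3, d = 8; distinct — satisfied.
2. c = 9, h = 4; 9 > 4 (want ≤) — violated.
3. h = 4 > 1, so we need a ≤ 11; but a = 13 > 11 — violated.
4. h - a = 4 - 13 = -9 — satisfied.
5. |9 - 8| = 1; 1 ≤ 2 — satisfied.
6. h = 4 > 3, so we need d ≤ 6; but d = 8 > 6 — violated.
7. h=4, f=3, a=13; 1 of them equals 13 — satisfied.

No — constraints 2, 3, and 6 are not satisfied.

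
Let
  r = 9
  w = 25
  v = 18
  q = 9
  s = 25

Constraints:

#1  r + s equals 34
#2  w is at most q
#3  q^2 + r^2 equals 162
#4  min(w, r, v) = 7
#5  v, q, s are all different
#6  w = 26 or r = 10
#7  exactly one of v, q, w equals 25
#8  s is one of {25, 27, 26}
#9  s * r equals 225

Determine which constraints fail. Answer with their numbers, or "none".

Constraints 2, 4, 6 are violated.

#1 r + s = 9 + 25 = 34 — satisfied.
#2 w = 25, q = 9; 25 > 9 (want ≤) — violated.
#3 q^2 + r^2 = 9^2 + 9^2 = 81 + 81 = 162 — satisfied.
#4 min(25, 9, 18) = 9, not 7 — violated.
#5 values 18, 9, 25 are pairwise distinct — satisfied.
#6 w = 25 ≠ 26 and r = 9 ≠ 10; both disjuncts false — violated.
#7 v=18, q=9, w=25; 1 of them equals 25 — satisfied.
#8 s = 25 is in {25, 27, 26} — satisfied.
#9 s * r = 25 * 9 = 225 — satisfied.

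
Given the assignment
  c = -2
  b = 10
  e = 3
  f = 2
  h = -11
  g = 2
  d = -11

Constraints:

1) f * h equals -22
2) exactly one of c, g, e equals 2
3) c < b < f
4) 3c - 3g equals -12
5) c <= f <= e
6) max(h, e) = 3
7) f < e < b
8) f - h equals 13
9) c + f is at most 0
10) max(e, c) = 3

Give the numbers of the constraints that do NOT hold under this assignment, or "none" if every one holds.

1) f * h = 2 * (-11) = -22  true
2) c=-2, g=2, e=3; 1 of them equals 2  true
3) values -2, 10, 2; b = 10 is not < f = 2  false
4) 3c - 3g = 3(-2) - 3(2) = -12  true
5) values -2 <= 2 <= 3  true
6) max(-11, 3) = 3  true
7) values 2 < 3 < 10  true
8) f - h = 2 - (-11) = 13  true
9) c + f = -2 + 2 = 0; 0 ≤ 0  true
10) max(3, -2) = 3  true

Constraint 3 does not hold.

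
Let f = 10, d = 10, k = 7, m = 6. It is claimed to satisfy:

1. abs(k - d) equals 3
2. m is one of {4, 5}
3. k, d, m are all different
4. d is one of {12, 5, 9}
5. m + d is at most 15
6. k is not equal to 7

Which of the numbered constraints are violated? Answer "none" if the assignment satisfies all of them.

Violated: 2, 4, 5, and 6.

1. abs(7 - 10) = 3 — satisfied.
2. m = 6 is not in {4, 5} — violated.
3. values 7, 10, 6 are pairwise distinct — satisfied.
4. d = 10 is not in {12, 5, 9} — violated.
5. m + d = 6 + 10 = 16; 16 > 15, bound 15 not met — violated.
6. k = 7, but 7 is required to differ — violated.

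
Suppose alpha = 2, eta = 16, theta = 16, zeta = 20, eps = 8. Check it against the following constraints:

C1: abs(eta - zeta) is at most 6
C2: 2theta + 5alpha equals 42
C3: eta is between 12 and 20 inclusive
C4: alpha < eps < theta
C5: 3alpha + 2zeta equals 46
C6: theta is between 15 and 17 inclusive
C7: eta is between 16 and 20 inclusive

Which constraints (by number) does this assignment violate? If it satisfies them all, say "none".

The assignment satisfies every constraint.

C1: abs(16 - 20) = 4; 4 ≤ 6  yes
C2: 2theta + 5alpha = 2(16) + 5(2) = 42  yes
C3: eta = 16 lies in [12, 20]  yes
C4: values 2 < 8 < 16  yes
C5: 3alpha + 2zeta = 3(2) + 2(20) = 46  yes
C6: theta = 16 lies in [15, 17]  yes
C7: eta = 16 lies in [16, 20]  yes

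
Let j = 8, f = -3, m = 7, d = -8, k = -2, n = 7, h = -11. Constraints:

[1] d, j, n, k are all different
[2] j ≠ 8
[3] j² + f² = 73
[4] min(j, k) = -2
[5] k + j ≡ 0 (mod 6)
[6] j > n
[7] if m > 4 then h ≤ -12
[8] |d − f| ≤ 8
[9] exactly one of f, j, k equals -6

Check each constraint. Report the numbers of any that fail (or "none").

[1] values -8, 8, 7, -2 are pairwise distinct  OK
[2] j = 8, but 8 is required to differ  FAIL
[3] j² + f² = 8² + (-3)² = 64 + 9 = 73  OK
[4] min(8, -2) = -2  OK
[5] k + j = 6; 6 mod 6 = 0  OK
[6] j = 8, n = 7; 8 > 7  OK
[7] m = 7 > 4, so we need h ≤ -12; but h = -11 > -12  FAIL
[8] |-8 − (-3)| = 5; 5 ≤ 8  OK
[9] f=-3, j=8, k=-2; 0 of them equal -6, not exactly one  FAIL

Constraints 2, 7, 9 do not hold.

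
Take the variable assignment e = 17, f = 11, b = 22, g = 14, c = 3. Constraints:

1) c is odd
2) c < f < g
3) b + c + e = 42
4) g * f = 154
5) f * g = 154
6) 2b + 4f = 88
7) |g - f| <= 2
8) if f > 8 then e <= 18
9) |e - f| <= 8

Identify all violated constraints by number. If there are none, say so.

The assignment fails constraint 7.

1) c = 3 is odd — OK.
2) values 3 < 11 < 14 — OK.
3) b + c + e = 22 + 3 + 17 = 42 — OK.
4) g * f = 14 * 11 = 154 — OK.
5) f * g = 11 * 14 = 154 — OK.
6) 2b + 4f = 2(22) + 4(11) = 88 — OK.
7) |14 - 11| = 3; 3 > 2, exceeds bound 2 — violated.
8) f = 11 > 8, so we need e ≤ 18; e = 17 ≤ 18 — OK.
9) |17 - 11| = 6; 6 ≤ 8 — OK.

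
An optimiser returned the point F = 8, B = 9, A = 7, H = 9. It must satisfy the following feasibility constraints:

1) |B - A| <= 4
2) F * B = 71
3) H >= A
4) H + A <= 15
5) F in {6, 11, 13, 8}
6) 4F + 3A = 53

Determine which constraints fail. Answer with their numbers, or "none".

1) |9 - 7| = 2; 2 ≤ 4 — holds.
2) F * B = 8 * 9 = 72, not 71 — does not hold.
3) H = 9, A = 7; 9 ≥ 7 — holds.
4) H + A = 9 + 7 = 16; 16 > 15, bound 15 not met — does not hold.
5) F = 8 is in {6, 11, 13, 8} — holds.
6) 4F + 3A = 4(8) + 3(7) = 53 — holds.

The assignment fails constraints 2 and 4.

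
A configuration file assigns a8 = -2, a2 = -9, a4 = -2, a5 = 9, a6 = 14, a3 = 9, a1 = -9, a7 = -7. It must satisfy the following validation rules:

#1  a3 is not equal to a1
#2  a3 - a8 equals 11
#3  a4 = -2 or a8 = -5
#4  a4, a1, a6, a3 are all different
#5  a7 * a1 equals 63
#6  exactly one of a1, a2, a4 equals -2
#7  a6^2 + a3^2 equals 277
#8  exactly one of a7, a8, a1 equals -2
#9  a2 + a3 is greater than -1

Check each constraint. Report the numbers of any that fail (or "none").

#1 a3 = 9, a1 = -9; distinct — holds.
#2 a3 - a8 = 9 - (-2) = 11 — holds.
#3 a4 = -2 = -2 (first disjunct) — holds.
#4 values -2, -9, 14, 9 are pairwise distinct — holds.
#5 a7 * a1 = -7 * (-9) = 63 — holds.
#6 a1=-9, a2=-9, a4=-2; 1 of them equals -2 — holds.
#7 a6^2 + a3^2 = 14^2 + 9^2 = 196 + 81 = 277 — holds.
#8 a7=-7, a8=-2, a1=-9; 1 of them equals -2 — holds.
#9 a2 + a3 = -9 + 9 = 0; 0 > -1 — holds.

No violations.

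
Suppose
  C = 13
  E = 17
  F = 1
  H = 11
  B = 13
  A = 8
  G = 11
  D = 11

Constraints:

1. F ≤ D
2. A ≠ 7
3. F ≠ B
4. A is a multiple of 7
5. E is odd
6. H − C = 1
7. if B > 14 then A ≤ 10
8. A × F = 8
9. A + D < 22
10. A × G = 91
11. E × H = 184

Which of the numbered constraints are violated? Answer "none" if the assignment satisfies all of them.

1. F = 1, D = 11; 1 ≤ 11 — holds.
2. A = 8, and 8 ≠ 7 — holds.
3. F = 1, B = 13; distinct — holds.
4. 8 = 7×1 + 1, so 7 does not divide 8 — does not hold.
5. E = 17 is odd — holds.
6. H − C = 11 − 13 = -2, not 1 — does not hold.
7. B = 13, not > 14; antecedent false, conditional vacuously true — holds.
8. A × F = 8 × 1 = 8 — holds.
9. A + D = 8 + 11 = 19; 19 < 22 — holds.
10. A × G = 8 × 11 = 88, not 91 — does not hold.
11. E × H = 17 × 11 = 187, not 184 — does not hold.

The assignment fails constraints 4, 6, 10, and 11.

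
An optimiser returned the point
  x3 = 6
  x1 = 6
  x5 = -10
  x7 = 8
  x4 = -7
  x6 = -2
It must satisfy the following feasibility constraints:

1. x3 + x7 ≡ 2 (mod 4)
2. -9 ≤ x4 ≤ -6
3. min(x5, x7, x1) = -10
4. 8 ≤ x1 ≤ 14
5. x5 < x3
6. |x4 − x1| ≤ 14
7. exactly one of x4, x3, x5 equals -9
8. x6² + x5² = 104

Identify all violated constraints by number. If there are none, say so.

1. x3 + x7 = 14; 14 mod 4 = 2  OK
2. x4 = -7 lies in [-9, -6]  OK
3. min(-10, 8, 6) = -10  OK
4. x1 = 6 is outside [8, 14]  FAIL
5. x5 = -10, x3 = 6; -10 < 6  OK
6. |-7 − 6| = 13; 13 ≤ 14  OK
7. x4=-7, x3=6, x5=-10; 0 of them equal -9, not exactly one  FAIL
8. x6² + x5² = (-2)² + (-10)² = 4 + 100 = 104  OK

Constraints 4 and 7 do not hold.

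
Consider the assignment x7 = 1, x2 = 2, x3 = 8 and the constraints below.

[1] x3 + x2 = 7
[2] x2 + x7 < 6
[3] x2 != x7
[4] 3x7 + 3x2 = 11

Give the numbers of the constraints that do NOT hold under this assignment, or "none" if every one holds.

No — constraints 1 and 4 are not satisfied.

[1] x3 + x2 = 8 + 2 = 10, not 7  ✗
[2] x2 + x7 = 2 + 1 = 3; 3 < 6  ✓
[3] x2 = 2, x7 = 1; distinct  ✓
[4] 3x7 + 3x2 = 3(1) + 3(2) = 9, not 11  ✗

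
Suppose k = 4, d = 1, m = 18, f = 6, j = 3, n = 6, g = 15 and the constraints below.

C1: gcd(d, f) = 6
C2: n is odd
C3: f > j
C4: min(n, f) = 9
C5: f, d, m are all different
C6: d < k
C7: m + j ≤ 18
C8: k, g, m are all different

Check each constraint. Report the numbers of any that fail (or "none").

No — constraints 1, 2, 4, and 7 are not satisfied.

C1: gcd(1, 6) = 1, not 6  ✗
C2: n = 6 is even  ✗
C3: f = 6, j = 3; 6 > 3  ✓
C4: min(6, 6) = 6, not 9  ✗
C5: values 6, 1, 18 are pairwise distinct  ✓
C6: d = 1, k = 4; 1 < 4  ✓
C7: m + j = 18 + 3 = 21; 21 > 18, bound 18 not met  ✗
C8: values 4, 15, 18 are pairwise distinct  ✓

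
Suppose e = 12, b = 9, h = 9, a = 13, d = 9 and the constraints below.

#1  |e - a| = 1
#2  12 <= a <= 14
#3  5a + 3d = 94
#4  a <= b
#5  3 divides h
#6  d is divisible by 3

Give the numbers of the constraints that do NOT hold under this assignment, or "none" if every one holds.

#1 |12 - 13| = 1 — holds.
#2 a = 13 lies in [12, 14] — holds.
#3 5a + 3d = 5(13) + 3(9) = 92, not 94 — does not hold.
#4 a = 13, b = 9; 13 > 9 (want ≤) — does not hold.
#5 9 / 3 = 3, so 3 divides 9 — holds.
#6 9 / 3 = 3, so 3 divides 9 — holds.

Constraints 3 and 4 do not hold.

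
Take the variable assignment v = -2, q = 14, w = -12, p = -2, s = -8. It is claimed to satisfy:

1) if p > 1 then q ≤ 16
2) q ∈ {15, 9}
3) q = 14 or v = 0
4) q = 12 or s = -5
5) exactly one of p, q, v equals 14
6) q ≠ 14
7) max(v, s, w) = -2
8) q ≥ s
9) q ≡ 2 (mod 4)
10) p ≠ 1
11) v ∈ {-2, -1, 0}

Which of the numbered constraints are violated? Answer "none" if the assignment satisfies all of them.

1) p = -2, not > 1; antecedent false, conditional vacuously true  yes
2) q = 14 is not in {15, 9}  no
3) q = 14 = 14 (first disjunct)  yes
4) q = 14 ≠ 12 and s = -8 ≠ -5; both disjuncts false  no
5) p=-2, q=14, v=-2; 1 of them equals 14  yes
6) q = 14, but 14 is required to differ  no
7) max(-2, -8, -12) = -2  yes
8) q = 14, s = -8; 14 ≥ -8  yes
9) 14 mod 4 = 2  yes
10) p = -2, and -2 ≠ 1  yes
11) v = -2 is in {-2, -1, 0}  yes

Constraints 2, 4, and 6 do not hold.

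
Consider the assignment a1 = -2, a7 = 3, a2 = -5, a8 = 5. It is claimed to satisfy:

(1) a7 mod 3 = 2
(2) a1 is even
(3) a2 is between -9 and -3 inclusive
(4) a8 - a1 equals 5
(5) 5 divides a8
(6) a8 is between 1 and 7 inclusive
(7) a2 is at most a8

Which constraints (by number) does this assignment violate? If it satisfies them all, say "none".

Violated: 1 and 4.

(1) 3 mod 3 = 0, not 2  fails
(2) a1 = -2 is even  holds
(3) a2 = -5 lies in [-9, -3]  holds
(4) a8 - a1 = 5 - (-2) = 7, not 5  fails
(5) 5 / 5 = 1, so 5 divides 5  holds
(6) a8 = 5 lies in [1, 7]  holds
(7) a2 = -5, a8 = 5; -5 ≤ 5  holds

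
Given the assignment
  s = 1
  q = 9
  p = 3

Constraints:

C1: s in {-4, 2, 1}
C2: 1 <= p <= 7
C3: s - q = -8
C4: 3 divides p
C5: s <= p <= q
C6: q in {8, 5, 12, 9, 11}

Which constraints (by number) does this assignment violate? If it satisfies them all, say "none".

C1: s = 1 is in {-4, 2, 1}  ✓
C2: p = 3 lies in [1, 7]  ✓
C3: s - q = 1 - 9 = -8  ✓
C4: 3 / 3 = 1, so 3 divides 3  ✓
C5: values 1 <= 3 <= 9  ✓
C6: q = 9 is in {8, 5, 12, 9, 11}  ✓

The assignment satisfies every constraint.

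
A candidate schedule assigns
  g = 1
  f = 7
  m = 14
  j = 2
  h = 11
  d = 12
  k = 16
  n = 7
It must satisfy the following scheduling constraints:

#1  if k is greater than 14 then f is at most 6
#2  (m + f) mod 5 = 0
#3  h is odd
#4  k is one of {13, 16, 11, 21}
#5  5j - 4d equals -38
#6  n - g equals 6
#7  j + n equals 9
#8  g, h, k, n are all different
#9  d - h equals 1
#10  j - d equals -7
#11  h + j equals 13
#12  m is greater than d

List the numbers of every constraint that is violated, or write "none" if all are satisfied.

#1 k = 16 > 14, so we need f ≤ 6; but f = 7 > 6 — violated.
#2 m + f = 21; 21 mod 5 = 1, not 0 — violated.
#3 h = 11 is odd — OK.
#4 k = 16 is in {13, 16, 11, 21} — OK.
#5 5j - 4d = 5(2) - 4(12) = -38 — OK.
#6 n - g = 7 - 1 = 6 — OK.
#7 j + n = 2 + 7 = 9 — OK.
#8 values 1, 11, 16, 7 are pairwise distinct — OK.
#9 d - h = 12 - 11 = 1 — OK.
#10 j - d = 2 - 12 = -10, not -7 — violated.
#11 h + j = 11 + 2 = 13 — OK.
#12 m = 14, d = 12; 14 > 12 — OK.

Constraints 1, 2, and 10 do not hold.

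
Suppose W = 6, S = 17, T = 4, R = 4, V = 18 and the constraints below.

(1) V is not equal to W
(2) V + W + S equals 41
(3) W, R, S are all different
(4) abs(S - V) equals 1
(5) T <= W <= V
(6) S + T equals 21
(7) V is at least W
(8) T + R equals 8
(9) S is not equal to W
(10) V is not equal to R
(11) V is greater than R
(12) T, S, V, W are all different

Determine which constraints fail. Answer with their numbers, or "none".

No violations.

(1) V = 18, W = 6; distinct — holds.
(2) V + W + S = 18 + 6 + 17 = 41 — holds.
(3) values 6, 4, 17 are pairwise distinct — holds.
(4) abs(17 - 18) = 1 — holds.
(5) values 4 <= 6 <= 18 — holds.
(6) S + T = 17 + 4 = 21 — holds.
(7) V = 18, W = 6; 18 ≥ 6 — holds.
(8) T + R = 4 + 4 = 8 — holds.
(9) S = 17, W = 6; distinct — holds.
(10) V = 18, R = 4; distinct — holds.
(11) V = 18, R = 4; 18 > 4 — holds.
(12) values 4, 17, 18, 6 are pairwise distinct — holds.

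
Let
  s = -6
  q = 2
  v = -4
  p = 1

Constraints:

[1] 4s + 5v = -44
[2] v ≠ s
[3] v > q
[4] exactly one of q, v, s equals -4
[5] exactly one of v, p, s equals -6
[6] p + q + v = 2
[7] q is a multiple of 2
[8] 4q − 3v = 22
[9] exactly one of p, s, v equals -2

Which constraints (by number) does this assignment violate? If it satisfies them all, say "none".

Constraints 3, 6, 8, 9 are violated.

[1] 4s + 5v = 4(-6) + 5(-4) = -44 — holds.
[2] v = -4, s = -6; distinct — holds.
[3] v = -4, q = 2; -4 ≤ 2 (want >) — does not hold.
[4] q=2, v=-4, s=-6; 1 of them equals -4 — holds.
[5] v=-4, p=1, s=-6; 1 of them equals -6 — holds.
[6] p + q + v = 1 + 2 + (-4) = -1, not 2 — does not hold.
[7] 2 / 2 = 1, so 2 divides 2 — holds.
[8] 4q − 3v = 4(2) − 3(-4) = 20, not 22 — does not hold.
[9] p=1, s=-6, v=-4; 0 of them equal -2, not exactly one — does not hold.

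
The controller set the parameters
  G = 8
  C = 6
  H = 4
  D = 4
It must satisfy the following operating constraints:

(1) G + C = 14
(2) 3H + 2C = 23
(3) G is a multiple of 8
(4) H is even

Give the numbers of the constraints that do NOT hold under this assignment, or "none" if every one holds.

(1) G + C = 8 + 6 = 14  holds
(2) 3H + 2C = 3(4) + 2(6) = 24, not 23  fails
(3) 8 / 8 = 1, so 8 divides 8  holds
(4) H = 4 is even  holds

The assignment fails constraint 2.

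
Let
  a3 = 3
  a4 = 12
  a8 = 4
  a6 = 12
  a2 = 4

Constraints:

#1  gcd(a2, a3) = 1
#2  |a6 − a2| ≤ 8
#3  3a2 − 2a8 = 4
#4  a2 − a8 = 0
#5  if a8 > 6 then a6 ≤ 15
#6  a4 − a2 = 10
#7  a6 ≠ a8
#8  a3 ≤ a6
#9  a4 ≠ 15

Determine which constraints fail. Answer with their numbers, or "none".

#1 gcd(4, 3) = 1  OK
#2 |12 − 4| = 8; 8 ≤ 8  OK
#3 3a2 − 2a8 = 3(4) − 2(4) = 4  OK
#4 a2 − a8 = 4 − 4 = 0  OK
#5 a8 = 4, not > 6; antecedent false, conditional vacuously true  OK
#6 a4 − a2 = 12 − 4 = 8, not 10  FAIL
#7 a6 = 12, a8 = 4; distinct  OK
#8 a3 = 3, a6 = 12; 3 ≤ 12  OK
#9 a4 = 12, and 12 ≠ 15  OK

No — constraint 6 is not satisfied.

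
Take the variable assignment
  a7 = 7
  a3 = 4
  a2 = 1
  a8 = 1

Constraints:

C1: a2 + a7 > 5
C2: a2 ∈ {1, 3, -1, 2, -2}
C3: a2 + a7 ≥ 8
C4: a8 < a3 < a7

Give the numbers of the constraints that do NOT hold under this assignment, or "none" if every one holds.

None — every constraint holds.

C1: a2 + a7 = 1 + 7 = 8; 8 > 5 — satisfied.
C2: a2 = 1 is in {1, 3, -1, 2, -2} — satisfied.
C3: a2 + a7 = 1 + 7 = 8; 8 ≥ 8 — satisfied.
C4: values 1 < 4 < 7 — satisfied.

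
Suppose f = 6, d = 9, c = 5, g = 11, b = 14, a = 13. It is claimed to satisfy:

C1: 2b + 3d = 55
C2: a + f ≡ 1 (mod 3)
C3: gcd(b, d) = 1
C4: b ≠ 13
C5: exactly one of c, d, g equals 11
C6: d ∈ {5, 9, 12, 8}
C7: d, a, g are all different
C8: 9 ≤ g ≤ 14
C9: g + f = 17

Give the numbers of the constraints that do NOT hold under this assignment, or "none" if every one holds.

C1: 2b + 3d = 2(14) + 3(9) = 55  ✓
C2: a + f = 19; 19 mod 3 = 1  ✓
C3: gcd(14, 9) = 1  ✓
C4: b = 14, and 14 ≠ 13  ✓
C5: c=5, d=9, g=11; 1 of them equals 11  ✓
C6: d = 9 is in {5, 9, 12, 8}  ✓
C7: values 9, 13, 11 are pairwise distinct  ✓
C8: g = 11 lies in [9, 14]  ✓
C9: g + f = 11 + 6 = 17  ✓

No violations.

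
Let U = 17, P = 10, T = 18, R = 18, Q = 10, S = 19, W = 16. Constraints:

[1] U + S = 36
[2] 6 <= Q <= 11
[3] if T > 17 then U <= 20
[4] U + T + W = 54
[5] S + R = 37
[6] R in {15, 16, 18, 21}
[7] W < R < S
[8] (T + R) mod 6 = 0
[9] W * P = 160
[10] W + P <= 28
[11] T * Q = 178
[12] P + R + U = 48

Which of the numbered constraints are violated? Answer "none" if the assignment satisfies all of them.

[1] U + S = 17 + 19 = 36  ✔
[2] Q = 10 lies in [6, 11]  ✔
[3] T = 18 > 17, so we need U ≤ 20; U = 17 ≤ 20  ✔
[4] U + T + W = 17 + 18 + 16 = 51, not 54  ✘
[5] S + R = 19 + 18 = 37  ✔
[6] R = 18 is in {15, 16, 18, 21}  ✔
[7] values 16 < 18 < 19  ✔
[8] T + R = 36; 36 mod 6 = 0  ✔
[9] W * P = 16 * 10 = 160  ✔
[10] W + P = 16 + 10 = 26; 26 ≤ 28  ✔
[11] T * Q = 18 * 10 = 180, not 178  ✘
[12] P + R + U = 10 + 18 + 17 = 45, not 48  ✘

Constraints 4, 11, 12 do not hold.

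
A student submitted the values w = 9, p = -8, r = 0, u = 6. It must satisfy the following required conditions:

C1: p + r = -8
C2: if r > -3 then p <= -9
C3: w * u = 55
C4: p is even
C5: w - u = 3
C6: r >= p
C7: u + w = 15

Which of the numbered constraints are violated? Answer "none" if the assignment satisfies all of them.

C1: p + r = -8 + 0 = -8  OK
C2: r = 0 > -3, so we need p ≤ -9; but p = -8 > -9  FAIL
C3: w * u = 9 * 6 = 54, not 55  FAIL
C4: p = -8 is even  OK
C5: w - u = 9 - 6 = 3  OK
C6: r = 0, p = -8; 0 ≥ -8  OK
C7: u + w = 6 + 9 = 15  OK

No — constraints 2 and 3 are not satisfied.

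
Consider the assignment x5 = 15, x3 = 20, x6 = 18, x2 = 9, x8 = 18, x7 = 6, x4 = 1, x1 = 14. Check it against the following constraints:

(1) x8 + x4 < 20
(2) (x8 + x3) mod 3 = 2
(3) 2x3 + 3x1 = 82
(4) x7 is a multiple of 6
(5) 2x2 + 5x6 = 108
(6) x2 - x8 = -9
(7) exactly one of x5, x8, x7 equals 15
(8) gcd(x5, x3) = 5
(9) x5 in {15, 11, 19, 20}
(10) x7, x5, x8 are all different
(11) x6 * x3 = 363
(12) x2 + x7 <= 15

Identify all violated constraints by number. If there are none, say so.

(1) x8 + x4 = 18 + 1 = 19; 19 < 20 — satisfied.
(2) x8 + x3 = 38; 38 mod 3 = 2 — satisfied.
(3) 2x3 + 3x1 = 2(20) + 3(14) = 82 — satisfied.
(4) 6 / 6 = 1, so 6 divides 6 — satisfied.
(5) 2x2 + 5x6 = 2(9) + 5(18) = 108 — satisfied.
(6) x2 - x8 = 9 - 18 = -9 — satisfied.
(7) x5=15, x8=18, x7=6; 1 of them equals 15 — satisfied.
(8) gcd(15, 20) = 5 — satisfied.
(9) x5 = 15 is in {15, 11, 19, 20} — satisfied.
(10) values 6, 15, 18 are pairwise distinct — satisfied.
(11) x6 * x3 = 18 * 20 = 360, not 363 — violated.
(12) x2 + x7 = 9 + 6 = 15; 15 ≤ 15 — satisfied.

Constraint 11 is violated.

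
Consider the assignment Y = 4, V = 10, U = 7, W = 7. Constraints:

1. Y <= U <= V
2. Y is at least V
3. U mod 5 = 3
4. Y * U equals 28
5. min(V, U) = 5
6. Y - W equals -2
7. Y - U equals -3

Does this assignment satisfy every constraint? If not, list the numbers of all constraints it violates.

Violated: 2, 3, 5, and 6.

1. values 4 <= 7 <= 10 — holds.
2. Y = 4, V = 10; 4 < 10 (want ≥) — does not hold.
3. 7 mod 5 = 2, not 3 — does not hold.
4. Y * U = 4 * 7 = 28 — holds.
5. min(10, 7) = 7, not 5 — does not hold.
6. Y - W = 4 - 7 = -3, not -2 — does not hold.
7. Y - U = 4 - 7 = -3 — holds.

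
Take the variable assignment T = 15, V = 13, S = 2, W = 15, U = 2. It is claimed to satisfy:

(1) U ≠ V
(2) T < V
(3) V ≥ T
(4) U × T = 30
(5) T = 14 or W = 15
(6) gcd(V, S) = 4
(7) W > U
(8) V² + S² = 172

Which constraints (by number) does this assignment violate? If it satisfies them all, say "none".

(1) U = 2, V = 13; distinct — OK.
(2) T = 15, V = 13; 15 ≥ 13 (want <) — violated.
(3) V = 13, T = 15; 13 < 15 (want ≥) — violated.
(4) U × T = 2 × 15 = 30 — OK.
(5) T = 15 ≠ 14, but W = 15 = 15 (second disjunct) — OK.
(6) gcd(13, 2) = 1, not 4 — violated.
(7) W = 15, U = 2; 15 > 2 — OK.
(8) V² + S² = 13² + 2² = 169 + 4 = 173, not 172 — violated.

Constraints 2, 3, 6, and 8 are violated.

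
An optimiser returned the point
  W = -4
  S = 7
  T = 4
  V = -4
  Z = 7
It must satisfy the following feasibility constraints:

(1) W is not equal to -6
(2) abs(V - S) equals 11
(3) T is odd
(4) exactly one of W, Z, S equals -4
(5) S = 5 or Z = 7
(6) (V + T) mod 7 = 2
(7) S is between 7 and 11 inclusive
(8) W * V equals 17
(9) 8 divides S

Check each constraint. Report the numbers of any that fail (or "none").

Constraints 3, 6, 8, 9 are violated.

(1) W = -4, and -4 ≠ -6  ✓
(2) abs(-4 - 7) = 11  ✓
(3) T = 4 is even  ✗
(4) W=-4, Z=7, S=7; 1 of them equals -4  ✓
(5) S = 7 ≠ 5, but Z = 7 = 7 (second disjunct)  ✓
(6) V + T = 0; 0 mod 7 = 0, not 2  ✗
(7) S = 7 lies in [7, 11]  ✓
(8) W * V = -4 * (-4) = 16, not 17  ✗
(9) 7 = 8*0 + 7, so 8 does not divide 7  ✗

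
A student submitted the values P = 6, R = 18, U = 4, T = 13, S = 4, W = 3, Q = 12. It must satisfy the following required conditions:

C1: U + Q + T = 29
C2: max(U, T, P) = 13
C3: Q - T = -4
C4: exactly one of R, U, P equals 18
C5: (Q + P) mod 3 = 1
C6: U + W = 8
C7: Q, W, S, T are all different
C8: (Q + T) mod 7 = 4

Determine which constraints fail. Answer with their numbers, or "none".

Constraints 3, 5, and 6 do not hold.

C1: U + Q + T = 4 + 12 + 13 = 29  ✔
C2: max(4, 13, 6) = 13  ✔
C3: Q - T = 12 - 13 = -1, not -4  ✘
C4: R=18, U=4, P=6; 1 of them equals 18  ✔
C5: Q + P = 18; 18 mod 3 = 0, not 1  ✘
C6: U + W = 4 + 3 = 7, not 8  ✘
C7: values 12, 3, 4, 13 are pairwise distinct  ✔
C8: Q + T = 25; 25 mod 7 = 4  ✔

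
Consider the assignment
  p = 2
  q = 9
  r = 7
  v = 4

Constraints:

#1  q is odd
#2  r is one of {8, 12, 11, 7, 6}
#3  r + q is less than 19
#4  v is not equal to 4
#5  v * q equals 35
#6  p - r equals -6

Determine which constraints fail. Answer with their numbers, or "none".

Violated: 4, 5, 6.

#1 q = 9 is odd  ✓
#2 r = 7 is in {8, 12, 11, 7, 6}  ✓
#3 r + q = 7 + 9 = 16; 16 < 19  ✓
#4 v = 4, but 4 is required to differ  ✗
#5 v * q = 4 * 9 = 36, not 35  ✗
#6 p - r = 2 - 7 = -5, not -6  ✗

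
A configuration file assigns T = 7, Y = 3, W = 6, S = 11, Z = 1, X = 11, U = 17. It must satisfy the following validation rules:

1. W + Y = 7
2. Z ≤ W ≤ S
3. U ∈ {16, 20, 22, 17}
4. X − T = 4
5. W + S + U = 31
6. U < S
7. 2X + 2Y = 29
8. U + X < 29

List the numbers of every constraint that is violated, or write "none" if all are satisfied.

1. W + Y = 6 + 3 = 9, not 7 — does not hold.
2. values 1 ≤ 6 ≤ 11 — holds.
3. U = 17 is in {16, 20, 22, 17} — holds.
4. X − T = 11 − 7 = 4 — holds.
5. W + S + U = 6 + 11 + 17 = 34, not 31 — does not hold.
6. U = 17, S = 11; 17 ≥ 11 (want <) — does not hold.
7. 2X + 2Y = 2(11) + 2(3) = 28, not 29 — does not hold.
8. U + X = 17 + 11 = 28; 28 < 29 — holds.

Violated: 1, 5, 6, and 7.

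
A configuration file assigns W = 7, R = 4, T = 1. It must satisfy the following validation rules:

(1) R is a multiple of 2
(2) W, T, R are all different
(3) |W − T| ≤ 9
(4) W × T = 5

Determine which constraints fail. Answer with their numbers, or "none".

No — constraint 4 is not satisfied.

(1) 4 / 2 = 2, so 2 divides 4 — holds.
(2) values 7, 1, 4 are pairwise distinct — holds.
(3) |7 − 1| = 6; 6 ≤ 9 — holds.
(4) W × T = 7 × 1 = 7, not 5 — does not hold.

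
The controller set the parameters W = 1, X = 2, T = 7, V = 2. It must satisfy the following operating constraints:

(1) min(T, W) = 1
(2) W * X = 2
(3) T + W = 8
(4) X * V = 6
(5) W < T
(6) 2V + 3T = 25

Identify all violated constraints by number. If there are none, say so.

Constraint 4 does not hold.

(1) min(7, 1) = 1 — OK.
(2) W * X = 1 * 2 = 2 — OK.
(3) T + W = 7 + 1 = 8 — OK.
(4) X * V = 2 * 2 = 4, not 6 — violated.
(5) W = 1, T = 7; 1 < 7 — OK.
(6) 2V + 3T = 2(2) + 3(7) = 25 — OK.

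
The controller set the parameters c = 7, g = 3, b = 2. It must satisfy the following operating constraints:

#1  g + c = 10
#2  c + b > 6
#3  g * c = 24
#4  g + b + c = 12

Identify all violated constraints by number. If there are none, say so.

Constraint 3 does not hold.

#1 g + c = 3 + 7 = 10  holds
#2 c + b = 7 + 2 = 9; 9 > 6  holds
#3 g * c = 3 * 7 = 21, not 24  fails
#4 g + b + c = 3 + 2 + 7 = 12  holds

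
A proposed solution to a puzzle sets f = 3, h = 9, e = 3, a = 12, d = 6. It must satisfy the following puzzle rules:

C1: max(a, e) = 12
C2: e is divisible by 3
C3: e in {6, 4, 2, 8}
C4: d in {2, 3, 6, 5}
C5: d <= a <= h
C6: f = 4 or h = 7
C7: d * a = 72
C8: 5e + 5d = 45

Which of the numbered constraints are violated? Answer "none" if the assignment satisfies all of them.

C1: max(12, 3) = 12  OK
C2: 3 / 3 = 1, so 3 divides 3  OK
C3: e = 3 is not in {6, 4, 2, 8}  FAIL
C4: d = 6 is in {2, 3, 6, 5}  OK
C5: values 6, 12, 9; a = 12 is not <= h = 9  FAIL
C6: f = 3 ≠ 4 and h = 9 ≠ 7; both disjuncts false  FAIL
C7: d * a = 6 * 12 = 72  OK
C8: 5e + 5d = 5(3) + 5(6) = 45  OK

Constraints 3, 5, and 6 do not hold.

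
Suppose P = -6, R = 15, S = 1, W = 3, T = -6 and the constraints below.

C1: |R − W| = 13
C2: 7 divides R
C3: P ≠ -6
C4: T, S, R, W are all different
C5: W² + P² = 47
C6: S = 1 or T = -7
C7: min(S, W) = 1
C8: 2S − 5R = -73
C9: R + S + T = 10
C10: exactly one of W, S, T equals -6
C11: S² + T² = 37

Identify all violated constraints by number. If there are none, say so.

The assignment fails constraints 1, 2, 3, 5.

C1: |15 − 3| = 12, not 13 — fails.
C2: 15 = 7×2 + 1, so 7 does not divide 15 — fails.
C3: P = -6, but -6 is required to differ — fails.
C4: values -6, 1, 15, 3 are pairwise distinct — holds.
C5: W² + P² = 3² + (-6)² = 9 + 36 = 45, not 47 — fails.
C6: S = 1 = 1 (first disjunct) — holds.
C7: min(1, 3) = 1 — holds.
C8: 2S − 5R = 2(1) − 5(15) = -73 — holds.
C9: R + S + T = 15 + 1 + (-6) = 10 — holds.
C10: W=3, S=1, T=-6; 1 of them equals -6 — holds.
C11: S² + T² = 1² + (-6)² = 1 + 36 = 37 — holds.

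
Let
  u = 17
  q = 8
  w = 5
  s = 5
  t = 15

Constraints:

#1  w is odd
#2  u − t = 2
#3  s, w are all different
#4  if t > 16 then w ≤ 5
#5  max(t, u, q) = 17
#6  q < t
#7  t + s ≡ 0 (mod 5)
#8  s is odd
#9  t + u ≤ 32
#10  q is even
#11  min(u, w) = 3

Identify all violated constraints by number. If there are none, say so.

The assignment fails constraints 3 and 11.

#1 w = 5 is odd — holds.
#2 u − t = 17 − 15 = 2 — holds.
#3 s = w = 5, not all different — fails.
#4 t = 15, not > 16; antecedent false, conditional vacuously true — holds.
#5 max(15, 17, 8) = 17 — holds.
#6 q = 8, t = 15; 8 < 15 — holds.
#7 t + s = 20; 20 mod 5 = 0 — holds.
#8 s = 5 is odd — holds.
#9 t + u = 15 + 17 = 32; 32 ≤ 32 — holds.
#10 q = 8 is even — holds.
#11 min(17, 5) = 5, not 3 — fails.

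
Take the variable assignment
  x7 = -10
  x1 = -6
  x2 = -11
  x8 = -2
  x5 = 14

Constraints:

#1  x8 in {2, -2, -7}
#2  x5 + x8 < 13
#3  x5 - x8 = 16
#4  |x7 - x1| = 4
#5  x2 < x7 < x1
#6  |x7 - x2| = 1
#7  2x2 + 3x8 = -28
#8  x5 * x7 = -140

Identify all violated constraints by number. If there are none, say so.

#1 x8 = -2 is in {2, -2, -7} — OK.
#2 x5 + x8 = 14 + (-2) = 12; 12 < 13 — OK.
#3 x5 - x8 = 14 - (-2) = 16 — OK.
#4 |-10 - (-6)| = 4 — OK.
#5 values -11 < -10 < -6 — OK.
#6 |-10 - (-11)| = 1 — OK.
#7 2x2 + 3x8 = 2(-11) + 3(-2) = -28 — OK.
#8 x5 * x7 = 14 * (-10) = -140 — OK.

None — every constraint holds.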